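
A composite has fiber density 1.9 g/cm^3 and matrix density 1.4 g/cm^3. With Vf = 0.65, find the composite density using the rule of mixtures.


rho_c = rho_f*Vf + rho_m*(1-Vf) = 1.9*0.65 + 1.4*0.35 = 1.725 g/cm^3

1.725 g/cm^3


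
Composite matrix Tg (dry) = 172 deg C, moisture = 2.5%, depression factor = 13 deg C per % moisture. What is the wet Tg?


Tg_wet = Tg_dry - k*moisture = 172 - 13*2.5 = 139.5 deg C

139.5 deg C


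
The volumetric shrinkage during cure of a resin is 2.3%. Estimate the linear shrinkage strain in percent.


Linear shrinkage ≈ vol_shrink/3 = 2.3/3 = 0.767%

0.767%


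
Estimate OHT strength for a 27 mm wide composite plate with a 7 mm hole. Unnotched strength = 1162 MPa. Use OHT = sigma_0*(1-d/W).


OHT = sigma_0*(1-d/W) = 1162*(1-7/27) = 860.7 MPa

860.7 MPa


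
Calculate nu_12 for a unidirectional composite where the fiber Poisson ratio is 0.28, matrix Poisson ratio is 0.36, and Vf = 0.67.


nu_12 = nu_f*Vf + nu_m*(1-Vf) = 0.28*0.67 + 0.36*0.33 = 0.3064

0.3064


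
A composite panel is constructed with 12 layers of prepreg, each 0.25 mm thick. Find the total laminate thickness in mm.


h = n * t_ply = 12 * 0.25 = 3.0 mm

3.0 mm


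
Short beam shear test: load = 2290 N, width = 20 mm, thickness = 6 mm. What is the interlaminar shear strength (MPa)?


ILSS = 3F/(4bh) = 3*2290/(4*20*6) = 14.31 MPa

14.31 MPa


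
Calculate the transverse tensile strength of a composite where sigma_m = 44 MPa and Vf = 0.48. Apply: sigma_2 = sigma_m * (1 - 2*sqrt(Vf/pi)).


factor = 1 - 2*sqrt(0.48/pi) = 0.2182
sigma_2 = 44 * 0.2182 = 9.6 MPa

9.6 MPa


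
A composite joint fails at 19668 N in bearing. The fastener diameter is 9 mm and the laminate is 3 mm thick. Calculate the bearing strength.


sigma_br = F/(d*h) = 19668/(9*3) = 728.4 MPa

728.4 MPa


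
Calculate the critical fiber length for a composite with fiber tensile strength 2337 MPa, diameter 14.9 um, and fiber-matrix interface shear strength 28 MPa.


Lc = sigma_f * d / (2 * tau_i) = 2337 * 14.9 / (2 * 28) = 621.8 um

621.8 um


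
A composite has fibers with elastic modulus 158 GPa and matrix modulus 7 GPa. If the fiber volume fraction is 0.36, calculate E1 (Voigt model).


E1 = Ef*Vf + Em*(1-Vf) = 158*0.36 + 7*0.64 = 61.36 GPa

61.36 GPa


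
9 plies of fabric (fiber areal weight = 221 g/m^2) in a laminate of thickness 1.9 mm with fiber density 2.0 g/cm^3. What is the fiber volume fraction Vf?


Vf = n * FAW / (rho_f * h * 1000) = 9 * 221 / (2.0 * 1.9 * 1000) = 0.5234

0.5234


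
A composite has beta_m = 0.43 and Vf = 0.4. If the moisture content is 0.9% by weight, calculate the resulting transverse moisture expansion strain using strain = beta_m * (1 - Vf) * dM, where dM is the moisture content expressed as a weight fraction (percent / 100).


dM = 0.9/100 = 0.009
strain = beta_m * (1-Vf) * dM = 0.43 * 0.6 * 0.009 = 0.002322

0.002322


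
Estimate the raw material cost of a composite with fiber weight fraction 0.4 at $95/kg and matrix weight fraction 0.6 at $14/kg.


Cost = cost_f*Wf + cost_m*Wm = 95*0.4 + 14*0.6 = $46.4/kg

$46.4/kg


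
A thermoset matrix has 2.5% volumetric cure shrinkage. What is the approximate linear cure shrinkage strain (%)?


Linear shrinkage ≈ vol_shrink/3 = 2.5/3 = 0.833%

0.833%


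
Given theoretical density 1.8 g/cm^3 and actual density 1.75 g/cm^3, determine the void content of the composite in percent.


Void% = (rho_theo - rho_actual)/rho_theo * 100 = (1.8 - 1.75)/1.8 * 100 = 2.78%

2.78%


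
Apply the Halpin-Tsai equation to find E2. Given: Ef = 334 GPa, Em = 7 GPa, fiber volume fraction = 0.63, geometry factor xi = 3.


eta = (Ef/Em - 1)/(Ef/Em + xi) = (47.7143 - 1)/(47.7143 + 3) = 0.9211
E2 = Em*(1+xi*eta*Vf)/(1-eta*Vf) = 45.72 GPa

45.72 GPa


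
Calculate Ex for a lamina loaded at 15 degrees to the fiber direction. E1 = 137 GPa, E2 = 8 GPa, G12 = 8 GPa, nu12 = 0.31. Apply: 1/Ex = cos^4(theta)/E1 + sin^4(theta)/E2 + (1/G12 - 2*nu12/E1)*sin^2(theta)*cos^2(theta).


cos^4(15) = 0.870513, sin^4(15) = 0.004487, sin^2(15)*cos^2(15) = 0.0625
1/G12 - 2*nu12/E1 = 1/8 - 2*0.31/137 = 0.120474 GPa^-1
1/Ex = 0.870513/137 + 0.004487/8 + 0.120474*0.0625 = 0.0144447 GPa^-1
Ex = 69.23 GPa

69.23 GPa


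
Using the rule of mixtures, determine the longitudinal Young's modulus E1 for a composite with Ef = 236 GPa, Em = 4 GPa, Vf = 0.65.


E1 = Ef*Vf + Em*(1-Vf) = 236*0.65 + 4*0.35 = 154.8 GPa

154.8 GPa


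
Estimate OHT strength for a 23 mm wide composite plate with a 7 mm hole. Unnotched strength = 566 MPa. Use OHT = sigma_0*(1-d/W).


OHT = sigma_0*(1-d/W) = 566*(1-7/23) = 393.7 MPa

393.7 MPa


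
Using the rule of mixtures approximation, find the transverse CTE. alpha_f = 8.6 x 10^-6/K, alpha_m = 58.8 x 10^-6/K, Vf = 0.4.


alpha_2 = alpha_f*Vf + alpha_m*(1-Vf) = 8.6*0.4 + 58.8*0.6 = 38.7 x 10^-6/K

38.7 x 10^-6/K


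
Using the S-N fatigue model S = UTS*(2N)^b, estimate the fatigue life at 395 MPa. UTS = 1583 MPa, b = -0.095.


N = 0.5 * (S/UTS)^(1/b) = 0.5 * (395/1583)^(1/-0.095) = 1.1095e+06 cycles

1.1095e+06 cycles


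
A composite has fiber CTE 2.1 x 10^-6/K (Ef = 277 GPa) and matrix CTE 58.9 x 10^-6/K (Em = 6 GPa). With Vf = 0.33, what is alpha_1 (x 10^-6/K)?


E1 = Ef*Vf + Em*(1-Vf) = 95.43
alpha_1 = (alpha_f*Ef*Vf + alpha_m*Em*(1-Vf))/E1 = 4.49 x 10^-6/K

4.49 x 10^-6/K


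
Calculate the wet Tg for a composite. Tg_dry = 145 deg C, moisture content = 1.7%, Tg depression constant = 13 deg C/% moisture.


Tg_wet = Tg_dry - k*moisture = 145 - 13*1.7 = 122.9 deg C

122.9 deg C


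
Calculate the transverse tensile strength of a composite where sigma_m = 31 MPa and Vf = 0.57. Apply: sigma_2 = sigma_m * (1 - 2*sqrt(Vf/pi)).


factor = 1 - 2*sqrt(0.57/pi) = 0.1481
sigma_2 = 31 * 0.1481 = 4.59 MPa

4.59 MPa


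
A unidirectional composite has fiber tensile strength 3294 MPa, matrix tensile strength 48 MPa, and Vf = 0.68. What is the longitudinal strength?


sigma_1 = sigma_f*Vf + sigma_m*(1-Vf) = 3294*0.68 + 48*0.32 = 2255.3 MPa

2255.3 MPa


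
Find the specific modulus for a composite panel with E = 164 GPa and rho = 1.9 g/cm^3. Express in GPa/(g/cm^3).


Specific stiffness = E/rho = 164/1.9 = 86.3 GPa/(g/cm^3)

86.3 GPa/(g/cm^3)


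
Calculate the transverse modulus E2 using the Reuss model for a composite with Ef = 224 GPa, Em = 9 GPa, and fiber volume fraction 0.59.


1/E2 = Vf/Ef + (1-Vf)/Em = 0.59/224 + 0.41/9
E2 = 20.75 GPa

20.75 GPa


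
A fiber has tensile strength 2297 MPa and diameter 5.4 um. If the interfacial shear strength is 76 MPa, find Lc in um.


Lc = sigma_f * d / (2 * tau_i) = 2297 * 5.4 / (2 * 76) = 81.6 um

81.6 um


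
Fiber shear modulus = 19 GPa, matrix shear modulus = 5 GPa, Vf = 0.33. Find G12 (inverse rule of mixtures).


1/G12 = Vf/Gf + (1-Vf)/Gm = 0.33/19 + 0.67/5
G12 = 6.61 GPa

6.61 GPa


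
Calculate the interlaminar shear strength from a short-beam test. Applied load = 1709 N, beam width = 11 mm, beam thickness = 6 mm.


ILSS = 3F/(4bh) = 3*1709/(4*11*6) = 19.42 MPa

19.42 MPa


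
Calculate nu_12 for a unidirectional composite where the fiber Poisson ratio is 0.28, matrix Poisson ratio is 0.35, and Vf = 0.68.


nu_12 = nu_f*Vf + nu_m*(1-Vf) = 0.28*0.68 + 0.35*0.32 = 0.3024

0.3024


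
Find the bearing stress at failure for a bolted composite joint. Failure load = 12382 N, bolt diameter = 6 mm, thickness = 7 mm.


sigma_br = F/(d*h) = 12382/(6*7) = 294.8 MPa

294.8 MPa


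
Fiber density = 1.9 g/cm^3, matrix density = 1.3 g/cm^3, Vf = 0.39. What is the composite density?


rho_c = rho_f*Vf + rho_m*(1-Vf) = 1.9*0.39 + 1.3*0.61 = 1.534 g/cm^3

1.534 g/cm^3


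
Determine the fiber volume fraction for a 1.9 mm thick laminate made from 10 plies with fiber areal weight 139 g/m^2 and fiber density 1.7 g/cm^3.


Vf = n * FAW / (rho_f * h * 1000) = 10 * 139 / (1.7 * 1.9 * 1000) = 0.4303

0.4303


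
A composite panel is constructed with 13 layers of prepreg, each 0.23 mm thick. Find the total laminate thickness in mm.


h = n * t_ply = 13 * 0.23 = 2.99 mm

2.99 mm


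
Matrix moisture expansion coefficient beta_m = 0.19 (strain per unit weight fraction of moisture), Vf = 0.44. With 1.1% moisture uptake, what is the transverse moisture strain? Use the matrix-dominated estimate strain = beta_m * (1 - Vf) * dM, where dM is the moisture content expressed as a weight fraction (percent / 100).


dM = 1.1/100 = 0.011
strain = beta_m * (1-Vf) * dM = 0.19 * 0.56 * 0.011 = 0.0011704

0.0011704


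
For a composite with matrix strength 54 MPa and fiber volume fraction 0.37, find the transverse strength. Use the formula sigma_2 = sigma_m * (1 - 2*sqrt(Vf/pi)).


factor = 1 - 2*sqrt(0.37/pi) = 0.3136
sigma_2 = 54 * 0.3136 = 16.94 MPa

16.94 MPa


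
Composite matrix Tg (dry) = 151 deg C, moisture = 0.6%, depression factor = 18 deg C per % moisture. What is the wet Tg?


Tg_wet = Tg_dry - k*moisture = 151 - 18*0.6 = 140.2 deg C

140.2 deg C


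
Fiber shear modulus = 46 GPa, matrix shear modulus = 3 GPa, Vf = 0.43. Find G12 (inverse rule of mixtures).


1/G12 = Vf/Gf + (1-Vf)/Gm = 0.43/46 + 0.57/3
G12 = 5.02 GPa

5.02 GPa


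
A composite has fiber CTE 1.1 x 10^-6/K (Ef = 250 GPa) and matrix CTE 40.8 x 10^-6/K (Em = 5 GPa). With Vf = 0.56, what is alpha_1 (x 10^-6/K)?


E1 = Ef*Vf + Em*(1-Vf) = 142.2
alpha_1 = (alpha_f*Ef*Vf + alpha_m*Em*(1-Vf))/E1 = 1.71 x 10^-6/K

1.71 x 10^-6/K


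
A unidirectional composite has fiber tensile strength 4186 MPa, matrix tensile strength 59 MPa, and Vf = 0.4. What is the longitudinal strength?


sigma_1 = sigma_f*Vf + sigma_m*(1-Vf) = 4186*0.4 + 59*0.6 = 1709.8 MPa

1709.8 MPa


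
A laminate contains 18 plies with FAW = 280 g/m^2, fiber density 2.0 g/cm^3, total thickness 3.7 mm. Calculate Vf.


Vf = n * FAW / (rho_f * h * 1000) = 18 * 280 / (2.0 * 3.7 * 1000) = 0.6811

0.6811


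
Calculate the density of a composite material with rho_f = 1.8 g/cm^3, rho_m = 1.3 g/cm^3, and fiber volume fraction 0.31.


rho_c = rho_f*Vf + rho_m*(1-Vf) = 1.8*0.31 + 1.3*0.69 = 1.455 g/cm^3

1.455 g/cm^3


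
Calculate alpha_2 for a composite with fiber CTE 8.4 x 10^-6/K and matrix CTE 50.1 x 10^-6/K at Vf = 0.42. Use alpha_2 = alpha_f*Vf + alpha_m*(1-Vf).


alpha_2 = alpha_f*Vf + alpha_m*(1-Vf) = 8.4*0.42 + 50.1*0.58 = 32.6 x 10^-6/K

32.6 x 10^-6/K


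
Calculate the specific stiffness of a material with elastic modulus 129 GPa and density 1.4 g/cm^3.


Specific stiffness = E/rho = 129/1.4 = 92.1 GPa/(g/cm^3)

92.1 GPa/(g/cm^3)


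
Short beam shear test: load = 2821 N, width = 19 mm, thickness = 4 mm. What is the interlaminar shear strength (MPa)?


ILSS = 3F/(4bh) = 3*2821/(4*19*4) = 27.84 MPa

27.84 MPa


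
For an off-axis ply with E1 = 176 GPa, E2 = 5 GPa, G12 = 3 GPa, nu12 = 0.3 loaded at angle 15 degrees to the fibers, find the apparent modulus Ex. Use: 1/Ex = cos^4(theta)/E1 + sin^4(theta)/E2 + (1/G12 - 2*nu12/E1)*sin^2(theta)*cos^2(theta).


cos^4(15) = 0.870513, sin^4(15) = 0.004487, sin^2(15)*cos^2(15) = 0.0625
1/G12 - 2*nu12/E1 = 1/3 - 2*0.3/176 = 0.329924 GPa^-1
1/Ex = 0.870513/176 + 0.004487/5 + 0.329924*0.0625 = 0.0264638 GPa^-1
Ex = 37.79 GPa

37.79 GPa


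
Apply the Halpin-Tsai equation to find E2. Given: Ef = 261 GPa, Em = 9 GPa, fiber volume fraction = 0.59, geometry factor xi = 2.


eta = (Ef/Em - 1)/(Ef/Em + xi) = (29.0 - 1)/(29.0 + 2) = 0.9032
E2 = Em*(1+xi*eta*Vf)/(1-eta*Vf) = 39.8 GPa

39.8 GPa


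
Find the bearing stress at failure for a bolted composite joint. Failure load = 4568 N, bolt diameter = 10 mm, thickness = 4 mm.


sigma_br = F/(d*h) = 4568/(10*4) = 114.2 MPa

114.2 MPa


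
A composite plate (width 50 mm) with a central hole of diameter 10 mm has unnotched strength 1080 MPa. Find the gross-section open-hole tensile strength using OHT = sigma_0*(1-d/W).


OHT = sigma_0*(1-d/W) = 1080*(1-10/50) = 864.0 MPa

864.0 MPa


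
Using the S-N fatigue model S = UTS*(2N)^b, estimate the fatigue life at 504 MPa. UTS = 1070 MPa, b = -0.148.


N = 0.5 * (S/UTS)^(1/b) = 0.5 * (504/1070)^(1/-0.148) = 80.9307 cycles

80.9307 cycles


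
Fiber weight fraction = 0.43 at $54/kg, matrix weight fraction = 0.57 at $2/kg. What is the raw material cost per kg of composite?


Cost = cost_f*Wf + cost_m*Wm = 54*0.43 + 2*0.57 = $24.36/kg

$24.36/kg


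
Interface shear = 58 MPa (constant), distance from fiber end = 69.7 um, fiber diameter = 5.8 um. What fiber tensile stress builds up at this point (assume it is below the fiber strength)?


Force balance: sigma_f * (pi*d^2/4) = tau * (pi*d) * x  ->  sigma_f = 4 * tau * x / d
sigma_f = 4 * 58 * 69.7 / 5.8 = 2788.0 MPa

2788.0 MPa


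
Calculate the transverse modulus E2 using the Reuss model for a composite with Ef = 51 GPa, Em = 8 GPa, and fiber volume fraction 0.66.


1/E2 = Vf/Ef + (1-Vf)/Em = 0.66/51 + 0.34/8
E2 = 18.04 GPa

18.04 GPa


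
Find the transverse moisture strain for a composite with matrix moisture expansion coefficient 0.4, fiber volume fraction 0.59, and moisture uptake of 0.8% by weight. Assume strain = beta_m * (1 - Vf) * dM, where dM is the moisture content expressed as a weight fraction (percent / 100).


dM = 0.8/100 = 0.008
strain = beta_m * (1-Vf) * dM = 0.4 * 0.41 * 0.008 = 0.001312

0.001312


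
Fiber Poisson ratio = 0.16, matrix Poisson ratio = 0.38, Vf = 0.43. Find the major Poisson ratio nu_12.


nu_12 = nu_f*Vf + nu_m*(1-Vf) = 0.16*0.43 + 0.38*0.57 = 0.2854

0.2854


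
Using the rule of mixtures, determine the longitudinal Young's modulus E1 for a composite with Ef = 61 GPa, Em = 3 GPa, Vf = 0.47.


E1 = Ef*Vf + Em*(1-Vf) = 61*0.47 + 3*0.53 = 30.26 GPa

30.26 GPa


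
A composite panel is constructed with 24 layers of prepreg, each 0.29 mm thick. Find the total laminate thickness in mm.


h = n * t_ply = 24 * 0.29 = 6.96 mm

6.96 mm


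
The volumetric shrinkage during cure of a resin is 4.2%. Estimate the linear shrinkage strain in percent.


Linear shrinkage ≈ vol_shrink/3 = 4.2/3 = 1.4%

1.4%


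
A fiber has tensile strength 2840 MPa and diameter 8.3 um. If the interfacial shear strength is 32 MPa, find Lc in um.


Lc = sigma_f * d / (2 * tau_i) = 2840 * 8.3 / (2 * 32) = 368.3 um

368.3 um


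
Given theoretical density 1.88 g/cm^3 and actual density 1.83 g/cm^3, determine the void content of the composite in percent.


Void% = (rho_theo - rho_actual)/rho_theo * 100 = (1.88 - 1.83)/1.88 * 100 = 2.66%

2.66%


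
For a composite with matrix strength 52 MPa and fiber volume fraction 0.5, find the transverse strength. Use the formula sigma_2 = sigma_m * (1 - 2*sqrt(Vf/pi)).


factor = 1 - 2*sqrt(0.5/pi) = 0.2021
sigma_2 = 52 * 0.2021 = 10.51 MPa

10.51 MPa


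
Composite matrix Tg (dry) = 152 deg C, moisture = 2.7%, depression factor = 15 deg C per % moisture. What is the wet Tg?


Tg_wet = Tg_dry - k*moisture = 152 - 15*2.7 = 111.5 deg C

111.5 deg C


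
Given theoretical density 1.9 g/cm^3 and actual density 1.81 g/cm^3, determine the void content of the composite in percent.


Void% = (rho_theo - rho_actual)/rho_theo * 100 = (1.9 - 1.81)/1.9 * 100 = 4.74%

4.74%


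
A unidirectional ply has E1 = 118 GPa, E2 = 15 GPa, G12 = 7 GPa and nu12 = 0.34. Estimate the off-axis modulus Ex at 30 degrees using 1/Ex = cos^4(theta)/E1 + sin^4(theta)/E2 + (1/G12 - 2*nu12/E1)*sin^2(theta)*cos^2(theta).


cos^4(30) = 0.5625, sin^4(30) = 0.0625, sin^2(30)*cos^2(30) = 0.1875
1/G12 - 2*nu12/E1 = 1/7 - 2*0.34/118 = 0.137094 GPa^-1
1/Ex = 0.5625/118 + 0.0625/15 + 0.137094*0.1875 = 0.0346388 GPa^-1
Ex = 28.87 GPa

28.87 GPa


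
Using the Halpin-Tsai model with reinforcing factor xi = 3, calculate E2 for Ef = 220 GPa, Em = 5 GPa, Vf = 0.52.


eta = (Ef/Em - 1)/(Ef/Em + xi) = (44.0 - 1)/(44.0 + 3) = 0.9149
E2 = Em*(1+xi*eta*Vf)/(1-eta*Vf) = 23.15 GPa

23.15 GPa


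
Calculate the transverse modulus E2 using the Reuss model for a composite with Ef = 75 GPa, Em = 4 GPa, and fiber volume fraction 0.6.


1/E2 = Vf/Ef + (1-Vf)/Em = 0.6/75 + 0.4/4
E2 = 9.26 GPa

9.26 GPa


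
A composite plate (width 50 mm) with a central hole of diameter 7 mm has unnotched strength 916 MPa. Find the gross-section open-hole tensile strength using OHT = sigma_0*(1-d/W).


OHT = sigma_0*(1-d/W) = 916*(1-7/50) = 787.8 MPa

787.8 MPa


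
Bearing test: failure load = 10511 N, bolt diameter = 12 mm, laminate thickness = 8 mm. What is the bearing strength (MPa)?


sigma_br = F/(d*h) = 10511/(12*8) = 109.5 MPa

109.5 MPa


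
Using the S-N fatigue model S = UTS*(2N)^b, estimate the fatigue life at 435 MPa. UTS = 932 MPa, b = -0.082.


N = 0.5 * (S/UTS)^(1/b) = 0.5 * (435/932)^(1/-0.082) = 5428.2635 cycles

5428.2635 cycles


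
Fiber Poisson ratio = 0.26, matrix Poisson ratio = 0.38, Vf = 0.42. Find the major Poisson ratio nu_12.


nu_12 = nu_f*Vf + nu_m*(1-Vf) = 0.26*0.42 + 0.38*0.58 = 0.3296

0.3296


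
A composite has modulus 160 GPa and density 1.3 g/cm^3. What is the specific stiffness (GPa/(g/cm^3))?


Specific stiffness = E/rho = 160/1.3 = 123.1 GPa/(g/cm^3)

123.1 GPa/(g/cm^3)


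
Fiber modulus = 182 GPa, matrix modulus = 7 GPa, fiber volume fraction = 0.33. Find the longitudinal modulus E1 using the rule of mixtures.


E1 = Ef*Vf + Em*(1-Vf) = 182*0.33 + 7*0.67 = 64.75 GPa

64.75 GPa


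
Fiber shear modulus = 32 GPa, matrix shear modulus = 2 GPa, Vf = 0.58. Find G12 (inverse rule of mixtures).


1/G12 = Vf/Gf + (1-Vf)/Gm = 0.58/32 + 0.42/2
G12 = 4.38 GPa

4.38 GPa


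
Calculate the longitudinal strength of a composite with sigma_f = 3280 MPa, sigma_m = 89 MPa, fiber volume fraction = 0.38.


sigma_1 = sigma_f*Vf + sigma_m*(1-Vf) = 3280*0.38 + 89*0.62 = 1301.6 MPa

1301.6 MPa


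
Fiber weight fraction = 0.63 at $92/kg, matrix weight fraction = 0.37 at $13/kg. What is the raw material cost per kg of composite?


Cost = cost_f*Wf + cost_m*Wm = 92*0.63 + 13*0.37 = $62.77/kg

$62.77/kg


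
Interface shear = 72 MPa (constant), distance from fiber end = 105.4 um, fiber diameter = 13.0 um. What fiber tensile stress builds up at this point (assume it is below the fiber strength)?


Force balance: sigma_f * (pi*d^2/4) = tau * (pi*d) * x  ->  sigma_f = 4 * tau * x / d
sigma_f = 4 * 72 * 105.4 / 13.0 = 2335.0 MPa

2335.0 MPa


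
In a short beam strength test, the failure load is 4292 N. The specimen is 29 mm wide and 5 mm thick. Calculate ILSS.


ILSS = 3F/(4bh) = 3*4292/(4*29*5) = 22.2 MPa

22.2 MPa


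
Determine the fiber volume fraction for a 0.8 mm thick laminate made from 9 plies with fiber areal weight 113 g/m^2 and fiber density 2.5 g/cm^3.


Vf = n * FAW / (rho_f * h * 1000) = 9 * 113 / (2.5 * 0.8 * 1000) = 0.5085

0.5085


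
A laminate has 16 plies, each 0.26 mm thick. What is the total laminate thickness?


h = n * t_ply = 16 * 0.26 = 4.16 mm

4.16 mm


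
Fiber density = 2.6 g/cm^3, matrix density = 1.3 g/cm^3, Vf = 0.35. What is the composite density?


rho_c = rho_f*Vf + rho_m*(1-Vf) = 2.6*0.35 + 1.3*0.65 = 1.755 g/cm^3

1.755 g/cm^3


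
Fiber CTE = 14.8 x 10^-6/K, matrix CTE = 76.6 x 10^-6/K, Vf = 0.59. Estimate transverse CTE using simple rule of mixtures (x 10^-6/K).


alpha_2 = alpha_f*Vf + alpha_m*(1-Vf) = 14.8*0.59 + 76.6*0.41 = 40.1 x 10^-6/K

40.1 x 10^-6/K


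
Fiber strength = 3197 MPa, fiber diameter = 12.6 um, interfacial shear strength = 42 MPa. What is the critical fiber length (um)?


Lc = sigma_f * d / (2 * tau_i) = 3197 * 12.6 / (2 * 42) = 479.6 um

479.6 um


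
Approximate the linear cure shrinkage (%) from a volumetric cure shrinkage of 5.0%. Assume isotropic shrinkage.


Linear shrinkage ≈ vol_shrink/3 = 5.0/3 = 1.667%

1.667%


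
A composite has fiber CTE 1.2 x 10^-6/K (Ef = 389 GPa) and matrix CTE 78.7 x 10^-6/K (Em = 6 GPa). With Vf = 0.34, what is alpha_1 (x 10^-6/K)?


E1 = Ef*Vf + Em*(1-Vf) = 136.22
alpha_1 = (alpha_f*Ef*Vf + alpha_m*Em*(1-Vf))/E1 = 3.45 x 10^-6/K

3.45 x 10^-6/K


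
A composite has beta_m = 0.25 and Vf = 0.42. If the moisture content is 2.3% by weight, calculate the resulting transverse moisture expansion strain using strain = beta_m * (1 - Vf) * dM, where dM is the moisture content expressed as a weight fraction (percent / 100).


dM = 2.3/100 = 0.023
strain = beta_m * (1-Vf) * dM = 0.25 * 0.58 * 0.023 = 0.003335

0.003335


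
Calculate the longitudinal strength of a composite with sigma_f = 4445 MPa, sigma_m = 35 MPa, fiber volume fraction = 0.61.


sigma_1 = sigma_f*Vf + sigma_m*(1-Vf) = 4445*0.61 + 35*0.39 = 2725.1 MPa

2725.1 MPa


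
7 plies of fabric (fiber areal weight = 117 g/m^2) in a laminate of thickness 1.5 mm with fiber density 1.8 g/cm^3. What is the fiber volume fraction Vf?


Vf = n * FAW / (rho_f * h * 1000) = 7 * 117 / (1.8 * 1.5 * 1000) = 0.3033

0.3033


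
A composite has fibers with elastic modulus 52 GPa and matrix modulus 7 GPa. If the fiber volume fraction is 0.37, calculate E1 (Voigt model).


E1 = Ef*Vf + Em*(1-Vf) = 52*0.37 + 7*0.63 = 23.65 GPa

23.65 GPa


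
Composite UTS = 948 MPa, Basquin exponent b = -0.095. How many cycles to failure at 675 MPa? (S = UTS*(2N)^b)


N = 0.5 * (S/UTS)^(1/b) = 0.5 * (675/948)^(1/-0.095) = 17.8505 cycles

17.8505 cycles


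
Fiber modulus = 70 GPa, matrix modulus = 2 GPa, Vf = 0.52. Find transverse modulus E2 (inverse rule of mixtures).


1/E2 = Vf/Ef + (1-Vf)/Em = 0.52/70 + 0.48/2
E2 = 4.04 GPa

4.04 GPa


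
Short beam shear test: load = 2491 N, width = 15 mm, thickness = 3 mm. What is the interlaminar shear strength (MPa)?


ILSS = 3F/(4bh) = 3*2491/(4*15*3) = 41.52 MPa

41.52 MPa


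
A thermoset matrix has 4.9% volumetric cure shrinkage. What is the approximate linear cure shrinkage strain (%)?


Linear shrinkage ≈ vol_shrink/3 = 4.9/3 = 1.633%

1.633%


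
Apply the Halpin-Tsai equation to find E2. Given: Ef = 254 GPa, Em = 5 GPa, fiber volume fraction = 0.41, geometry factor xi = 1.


eta = (Ef/Em - 1)/(Ef/Em + xi) = (50.8 - 1)/(50.8 + 1) = 0.9614
E2 = Em*(1+xi*eta*Vf)/(1-eta*Vf) = 11.51 GPa

11.51 GPa


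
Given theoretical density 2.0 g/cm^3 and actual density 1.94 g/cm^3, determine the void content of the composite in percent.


Void% = (rho_theo - rho_actual)/rho_theo * 100 = (2.0 - 1.94)/2.0 * 100 = 3.0%

3.0%


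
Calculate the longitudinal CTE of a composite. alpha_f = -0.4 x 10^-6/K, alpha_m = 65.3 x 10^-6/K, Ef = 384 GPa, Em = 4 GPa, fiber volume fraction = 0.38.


E1 = Ef*Vf + Em*(1-Vf) = 148.4
alpha_1 = (alpha_f*Ef*Vf + alpha_m*Em*(1-Vf))/E1 = 0.7 x 10^-6/K

0.7 x 10^-6/K


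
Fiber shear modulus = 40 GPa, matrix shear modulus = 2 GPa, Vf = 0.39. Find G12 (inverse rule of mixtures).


1/G12 = Vf/Gf + (1-Vf)/Gm = 0.39/40 + 0.61/2
G12 = 3.18 GPa

3.18 GPa


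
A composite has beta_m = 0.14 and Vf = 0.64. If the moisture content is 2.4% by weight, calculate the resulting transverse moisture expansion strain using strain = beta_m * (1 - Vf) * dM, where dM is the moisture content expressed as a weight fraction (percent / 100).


dM = 2.4/100 = 0.024
strain = beta_m * (1-Vf) * dM = 0.14 * 0.36 * 0.024 = 0.0012096

0.0012096


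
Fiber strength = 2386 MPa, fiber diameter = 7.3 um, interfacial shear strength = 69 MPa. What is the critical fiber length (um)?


Lc = sigma_f * d / (2 * tau_i) = 2386 * 7.3 / (2 * 69) = 126.2 um

126.2 um


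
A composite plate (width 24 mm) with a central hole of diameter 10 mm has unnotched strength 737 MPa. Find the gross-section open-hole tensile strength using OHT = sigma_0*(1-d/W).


OHT = sigma_0*(1-d/W) = 737*(1-10/24) = 429.9 MPa

429.9 MPa


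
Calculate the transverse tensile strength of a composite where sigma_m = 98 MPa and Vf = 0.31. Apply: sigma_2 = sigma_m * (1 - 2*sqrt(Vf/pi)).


factor = 1 - 2*sqrt(0.31/pi) = 0.3717
sigma_2 = 98 * 0.3717 = 36.43 MPa

36.43 MPa


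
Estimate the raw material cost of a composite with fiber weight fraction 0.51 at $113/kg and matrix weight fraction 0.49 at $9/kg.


Cost = cost_f*Wf + cost_m*Wm = 113*0.51 + 9*0.49 = $62.04/kg

$62.04/kg


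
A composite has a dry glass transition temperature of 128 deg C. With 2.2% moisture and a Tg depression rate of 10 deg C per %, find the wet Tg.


Tg_wet = Tg_dry - k*moisture = 128 - 10*2.2 = 106.0 deg C

106.0 deg C


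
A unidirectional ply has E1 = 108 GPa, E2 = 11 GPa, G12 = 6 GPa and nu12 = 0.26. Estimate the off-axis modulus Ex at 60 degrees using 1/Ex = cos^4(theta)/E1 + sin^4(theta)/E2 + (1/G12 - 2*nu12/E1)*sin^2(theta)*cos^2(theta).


cos^4(60) = 0.0625, sin^4(60) = 0.5625, sin^2(60)*cos^2(60) = 0.1875
1/G12 - 2*nu12/E1 = 1/6 - 2*0.26/108 = 0.161852 GPa^-1
1/Ex = 0.0625/108 + 0.5625/11 + 0.161852*0.1875 = 0.0820623 GPa^-1
Ex = 12.19 GPa

12.19 GPa


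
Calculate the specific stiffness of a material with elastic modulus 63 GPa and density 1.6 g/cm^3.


Specific stiffness = E/rho = 63/1.6 = 39.4 GPa/(g/cm^3)

39.4 GPa/(g/cm^3)


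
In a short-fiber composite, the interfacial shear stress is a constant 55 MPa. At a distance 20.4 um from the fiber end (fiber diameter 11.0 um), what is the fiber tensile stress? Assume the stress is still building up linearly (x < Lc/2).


Force balance: sigma_f * (pi*d^2/4) = tau * (pi*d) * x  ->  sigma_f = 4 * tau * x / d
sigma_f = 4 * 55 * 20.4 / 11.0 = 408.0 MPa

408.0 MPa


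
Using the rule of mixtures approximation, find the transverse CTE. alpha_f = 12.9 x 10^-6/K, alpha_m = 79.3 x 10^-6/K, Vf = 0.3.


alpha_2 = alpha_f*Vf + alpha_m*(1-Vf) = 12.9*0.3 + 79.3*0.7 = 59.4 x 10^-6/K

59.4 x 10^-6/K


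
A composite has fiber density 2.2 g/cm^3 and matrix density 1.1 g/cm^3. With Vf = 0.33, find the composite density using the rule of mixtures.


rho_c = rho_f*Vf + rho_m*(1-Vf) = 2.2*0.33 + 1.1*0.67 = 1.463 g/cm^3

1.463 g/cm^3


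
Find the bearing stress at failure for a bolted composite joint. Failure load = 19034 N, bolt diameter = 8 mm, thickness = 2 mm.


sigma_br = F/(d*h) = 19034/(8*2) = 1189.6 MPa

1189.6 MPa


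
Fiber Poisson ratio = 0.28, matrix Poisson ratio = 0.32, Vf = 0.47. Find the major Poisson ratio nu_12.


nu_12 = nu_f*Vf + nu_m*(1-Vf) = 0.28*0.47 + 0.32*0.53 = 0.3012

0.3012


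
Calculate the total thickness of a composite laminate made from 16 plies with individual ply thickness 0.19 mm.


h = n * t_ply = 16 * 0.19 = 3.04 mm

3.04 mm


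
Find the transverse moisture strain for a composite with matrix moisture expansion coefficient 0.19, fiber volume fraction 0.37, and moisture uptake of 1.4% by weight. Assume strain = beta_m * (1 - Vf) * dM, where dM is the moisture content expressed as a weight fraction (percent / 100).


dM = 1.4/100 = 0.014
strain = beta_m * (1-Vf) * dM = 0.19 * 0.63 * 0.014 = 0.0016758

0.0016758


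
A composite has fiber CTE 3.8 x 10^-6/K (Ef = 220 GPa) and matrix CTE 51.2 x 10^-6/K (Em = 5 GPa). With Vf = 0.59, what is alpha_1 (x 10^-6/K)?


E1 = Ef*Vf + Em*(1-Vf) = 131.85
alpha_1 = (alpha_f*Ef*Vf + alpha_m*Em*(1-Vf))/E1 = 4.54 x 10^-6/K

4.54 x 10^-6/K


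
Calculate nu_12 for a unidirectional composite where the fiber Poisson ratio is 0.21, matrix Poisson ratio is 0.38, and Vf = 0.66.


nu_12 = nu_f*Vf + nu_m*(1-Vf) = 0.21*0.66 + 0.38*0.34 = 0.2678

0.2678


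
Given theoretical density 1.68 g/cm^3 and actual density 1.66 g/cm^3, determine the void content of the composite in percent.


Void% = (rho_theo - rho_actual)/rho_theo * 100 = (1.68 - 1.66)/1.68 * 100 = 1.19%

1.19%


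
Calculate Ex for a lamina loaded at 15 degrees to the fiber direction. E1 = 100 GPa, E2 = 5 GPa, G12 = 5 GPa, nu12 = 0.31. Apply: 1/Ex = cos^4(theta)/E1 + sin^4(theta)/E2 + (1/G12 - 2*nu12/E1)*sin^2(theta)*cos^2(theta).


cos^4(15) = 0.870513, sin^4(15) = 0.004487, sin^2(15)*cos^2(15) = 0.0625
1/G12 - 2*nu12/E1 = 1/5 - 2*0.31/100 = 0.1938 GPa^-1
1/Ex = 0.870513/100 + 0.004487/5 + 0.1938*0.0625 = 0.0217151 GPa^-1
Ex = 46.05 GPa

46.05 GPa


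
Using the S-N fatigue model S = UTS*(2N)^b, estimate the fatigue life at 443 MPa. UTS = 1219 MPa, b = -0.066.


N = 0.5 * (S/UTS)^(1/b) = 0.5 * (443/1219)^(1/-0.066) = 2.2886e+06 cycles

2.2886e+06 cycles


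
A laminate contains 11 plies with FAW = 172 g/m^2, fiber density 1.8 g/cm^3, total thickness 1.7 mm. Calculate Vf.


Vf = n * FAW / (rho_f * h * 1000) = 11 * 172 / (1.8 * 1.7 * 1000) = 0.6183

0.6183


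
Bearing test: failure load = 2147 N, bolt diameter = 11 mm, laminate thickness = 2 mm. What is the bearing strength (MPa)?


sigma_br = F/(d*h) = 2147/(11*2) = 97.6 MPa

97.6 MPa


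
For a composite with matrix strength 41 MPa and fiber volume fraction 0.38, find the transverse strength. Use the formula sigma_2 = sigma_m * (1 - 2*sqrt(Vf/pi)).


factor = 1 - 2*sqrt(0.38/pi) = 0.3044
sigma_2 = 41 * 0.3044 = 12.48 MPa

12.48 MPa


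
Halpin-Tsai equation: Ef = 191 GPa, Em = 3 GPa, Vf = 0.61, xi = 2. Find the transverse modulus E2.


eta = (Ef/Em - 1)/(Ef/Em + xi) = (63.6667 - 1)/(63.6667 + 2) = 0.9543
E2 = Em*(1+xi*eta*Vf)/(1-eta*Vf) = 15.54 GPa

15.54 GPa


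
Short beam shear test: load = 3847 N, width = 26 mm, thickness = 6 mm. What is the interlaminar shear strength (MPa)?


ILSS = 3F/(4bh) = 3*3847/(4*26*6) = 18.5 MPa

18.5 MPa


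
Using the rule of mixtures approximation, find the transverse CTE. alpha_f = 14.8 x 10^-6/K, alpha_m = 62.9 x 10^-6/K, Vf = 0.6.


alpha_2 = alpha_f*Vf + alpha_m*(1-Vf) = 14.8*0.6 + 62.9*0.4 = 34.0 x 10^-6/K

34.0 x 10^-6/K


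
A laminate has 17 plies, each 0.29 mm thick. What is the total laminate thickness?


h = n * t_ply = 17 * 0.29 = 4.93 mm

4.93 mm


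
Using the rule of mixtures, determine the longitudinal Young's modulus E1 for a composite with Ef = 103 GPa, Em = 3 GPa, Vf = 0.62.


E1 = Ef*Vf + Em*(1-Vf) = 103*0.62 + 3*0.38 = 65.0 GPa

65.0 GPa


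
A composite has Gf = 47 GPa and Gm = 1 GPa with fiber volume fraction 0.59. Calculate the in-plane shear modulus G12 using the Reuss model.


1/G12 = Vf/Gf + (1-Vf)/Gm = 0.59/47 + 0.41/1
G12 = 2.37 GPa

2.37 GPa


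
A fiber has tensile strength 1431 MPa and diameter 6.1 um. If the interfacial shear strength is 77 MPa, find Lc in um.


Lc = sigma_f * d / (2 * tau_i) = 1431 * 6.1 / (2 * 77) = 56.7 um

56.7 um


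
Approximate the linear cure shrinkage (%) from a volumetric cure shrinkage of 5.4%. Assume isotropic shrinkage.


Linear shrinkage ≈ vol_shrink/3 = 5.4/3 = 1.8%

1.8%


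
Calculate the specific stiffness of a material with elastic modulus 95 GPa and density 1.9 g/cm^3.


Specific stiffness = E/rho = 95/1.9 = 50.0 GPa/(g/cm^3)

50.0 GPa/(g/cm^3)


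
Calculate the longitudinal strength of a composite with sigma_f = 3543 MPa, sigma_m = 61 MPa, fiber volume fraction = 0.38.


sigma_1 = sigma_f*Vf + sigma_m*(1-Vf) = 3543*0.38 + 61*0.62 = 1384.2 MPa

1384.2 MPa


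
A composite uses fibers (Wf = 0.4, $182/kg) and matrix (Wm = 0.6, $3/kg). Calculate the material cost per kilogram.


Cost = cost_f*Wf + cost_m*Wm = 182*0.4 + 3*0.6 = $74.6/kg

$74.6/kg


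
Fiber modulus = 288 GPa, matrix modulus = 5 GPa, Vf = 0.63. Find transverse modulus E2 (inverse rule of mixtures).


1/E2 = Vf/Ef + (1-Vf)/Em = 0.63/288 + 0.37/5
E2 = 13.13 GPa

13.13 GPa


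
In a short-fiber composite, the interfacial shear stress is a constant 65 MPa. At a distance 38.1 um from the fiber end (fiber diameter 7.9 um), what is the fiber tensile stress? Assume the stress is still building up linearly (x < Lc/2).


Force balance: sigma_f * (pi*d^2/4) = tau * (pi*d) * x  ->  sigma_f = 4 * tau * x / d
sigma_f = 4 * 65 * 38.1 / 7.9 = 1253.9 MPa

1253.9 MPa


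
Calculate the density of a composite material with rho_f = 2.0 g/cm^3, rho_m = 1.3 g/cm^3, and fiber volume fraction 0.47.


rho_c = rho_f*Vf + rho_m*(1-Vf) = 2.0*0.47 + 1.3*0.53 = 1.629 g/cm^3

1.629 g/cm^3


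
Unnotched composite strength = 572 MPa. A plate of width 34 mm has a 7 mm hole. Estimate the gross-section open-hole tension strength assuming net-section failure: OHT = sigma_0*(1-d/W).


OHT = sigma_0*(1-d/W) = 572*(1-7/34) = 454.2 MPa

454.2 MPa


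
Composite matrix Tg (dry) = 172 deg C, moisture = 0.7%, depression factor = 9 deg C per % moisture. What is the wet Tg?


Tg_wet = Tg_dry - k*moisture = 172 - 9*0.7 = 165.7 deg C

165.7 deg C


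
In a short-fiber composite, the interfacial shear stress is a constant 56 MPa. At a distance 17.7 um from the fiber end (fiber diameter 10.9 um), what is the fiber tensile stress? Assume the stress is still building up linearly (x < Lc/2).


Force balance: sigma_f * (pi*d^2/4) = tau * (pi*d) * x  ->  sigma_f = 4 * tau * x / d
sigma_f = 4 * 56 * 17.7 / 10.9 = 363.7 MPa

363.7 MPa


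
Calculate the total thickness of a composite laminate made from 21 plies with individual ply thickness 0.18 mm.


h = n * t_ply = 21 * 0.18 = 3.78 mm

3.78 mm


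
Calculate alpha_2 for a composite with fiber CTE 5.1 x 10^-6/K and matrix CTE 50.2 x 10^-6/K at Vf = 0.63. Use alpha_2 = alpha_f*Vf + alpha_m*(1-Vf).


alpha_2 = alpha_f*Vf + alpha_m*(1-Vf) = 5.1*0.63 + 50.2*0.37 = 21.8 x 10^-6/K

21.8 x 10^-6/K


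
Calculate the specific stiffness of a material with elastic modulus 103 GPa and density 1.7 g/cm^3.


Specific stiffness = E/rho = 103/1.7 = 60.6 GPa/(g/cm^3)

60.6 GPa/(g/cm^3)


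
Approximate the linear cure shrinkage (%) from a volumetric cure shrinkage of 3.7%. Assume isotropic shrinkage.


Linear shrinkage ≈ vol_shrink/3 = 3.7/3 = 1.233%

1.233%


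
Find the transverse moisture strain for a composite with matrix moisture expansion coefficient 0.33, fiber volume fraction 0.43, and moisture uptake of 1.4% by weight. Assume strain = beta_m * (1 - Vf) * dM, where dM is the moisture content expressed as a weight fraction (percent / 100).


dM = 1.4/100 = 0.014
strain = beta_m * (1-Vf) * dM = 0.33 * 0.57 * 0.014 = 0.0026334

0.0026334


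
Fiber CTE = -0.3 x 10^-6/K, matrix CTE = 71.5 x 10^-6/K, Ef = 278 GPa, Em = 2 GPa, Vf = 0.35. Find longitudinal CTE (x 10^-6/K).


E1 = Ef*Vf + Em*(1-Vf) = 98.6
alpha_1 = (alpha_f*Ef*Vf + alpha_m*Em*(1-Vf))/E1 = 0.65 x 10^-6/K

0.65 x 10^-6/K


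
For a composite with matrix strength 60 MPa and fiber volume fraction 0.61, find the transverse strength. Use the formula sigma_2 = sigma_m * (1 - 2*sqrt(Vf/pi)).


factor = 1 - 2*sqrt(0.61/pi) = 0.1187
sigma_2 = 60 * 0.1187 = 7.12 MPa

7.12 MPa


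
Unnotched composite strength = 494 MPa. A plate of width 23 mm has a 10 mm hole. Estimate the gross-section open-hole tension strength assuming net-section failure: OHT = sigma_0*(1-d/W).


OHT = sigma_0*(1-d/W) = 494*(1-10/23) = 279.2 MPa

279.2 MPa


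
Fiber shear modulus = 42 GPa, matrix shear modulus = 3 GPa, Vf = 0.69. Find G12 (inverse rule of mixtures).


1/G12 = Vf/Gf + (1-Vf)/Gm = 0.69/42 + 0.31/3
G12 = 8.35 GPa

8.35 GPa


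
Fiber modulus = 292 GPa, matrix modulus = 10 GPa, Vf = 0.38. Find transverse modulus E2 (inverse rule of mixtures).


1/E2 = Vf/Ef + (1-Vf)/Em = 0.38/292 + 0.62/10
E2 = 15.8 GPa

15.8 GPa


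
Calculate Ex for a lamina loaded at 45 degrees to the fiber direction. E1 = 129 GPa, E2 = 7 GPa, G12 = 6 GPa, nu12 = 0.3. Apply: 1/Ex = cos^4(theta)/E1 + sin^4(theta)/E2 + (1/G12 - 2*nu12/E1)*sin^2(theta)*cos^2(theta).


cos^4(45) = 0.25, sin^4(45) = 0.25, sin^2(45)*cos^2(45) = 0.25
1/G12 - 2*nu12/E1 = 1/6 - 2*0.3/129 = 0.162016 GPa^-1
1/Ex = 0.25/129 + 0.25/7 + 0.162016*0.25 = 0.0781561 GPa^-1
Ex = 12.79 GPa

12.79 GPa


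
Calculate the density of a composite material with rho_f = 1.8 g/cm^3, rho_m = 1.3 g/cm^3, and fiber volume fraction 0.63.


rho_c = rho_f*Vf + rho_m*(1-Vf) = 1.8*0.63 + 1.3*0.37 = 1.615 g/cm^3

1.615 g/cm^3


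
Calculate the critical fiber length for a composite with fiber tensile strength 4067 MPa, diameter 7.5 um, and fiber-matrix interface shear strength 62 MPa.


Lc = sigma_f * d / (2 * tau_i) = 4067 * 7.5 / (2 * 62) = 246.0 um

246.0 um


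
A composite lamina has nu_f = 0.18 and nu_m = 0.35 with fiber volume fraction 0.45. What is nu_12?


nu_12 = nu_f*Vf + nu_m*(1-Vf) = 0.18*0.45 + 0.35*0.55 = 0.2735

0.2735


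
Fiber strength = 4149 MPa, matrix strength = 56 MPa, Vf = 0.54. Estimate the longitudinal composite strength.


sigma_1 = sigma_f*Vf + sigma_m*(1-Vf) = 4149*0.54 + 56*0.46 = 2266.2 MPa

2266.2 MPa


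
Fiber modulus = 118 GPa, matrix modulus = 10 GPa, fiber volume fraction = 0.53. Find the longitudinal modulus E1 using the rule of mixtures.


E1 = Ef*Vf + Em*(1-Vf) = 118*0.53 + 10*0.47 = 67.24 GPa

67.24 GPa


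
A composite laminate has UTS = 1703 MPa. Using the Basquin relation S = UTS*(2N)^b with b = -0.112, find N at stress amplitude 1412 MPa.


N = 0.5 * (S/UTS)^(1/b) = 0.5 * (1412/1703)^(1/-0.112) = 2.6643 cycles

2.6643 cycles


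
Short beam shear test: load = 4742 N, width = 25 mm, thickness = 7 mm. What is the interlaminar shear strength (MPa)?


ILSS = 3F/(4bh) = 3*4742/(4*25*7) = 20.32 MPa

20.32 MPa


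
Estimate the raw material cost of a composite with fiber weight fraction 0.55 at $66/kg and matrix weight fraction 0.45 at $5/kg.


Cost = cost_f*Wf + cost_m*Wm = 66*0.55 + 5*0.45 = $38.55/kg

$38.55/kg


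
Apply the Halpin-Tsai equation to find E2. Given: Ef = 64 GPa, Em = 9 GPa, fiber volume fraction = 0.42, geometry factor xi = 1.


eta = (Ef/Em - 1)/(Ef/Em + xi) = (7.1111 - 1)/(7.1111 + 1) = 0.7534
E2 = Em*(1+xi*eta*Vf)/(1-eta*Vf) = 17.33 GPa

17.33 GPa


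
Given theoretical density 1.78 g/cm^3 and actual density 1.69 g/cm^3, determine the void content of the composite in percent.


Void% = (rho_theo - rho_actual)/rho_theo * 100 = (1.78 - 1.69)/1.78 * 100 = 5.06%

5.06%


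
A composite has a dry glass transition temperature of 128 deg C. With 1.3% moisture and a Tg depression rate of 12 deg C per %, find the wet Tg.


Tg_wet = Tg_dry - k*moisture = 128 - 12*1.3 = 112.4 deg C

112.4 deg C


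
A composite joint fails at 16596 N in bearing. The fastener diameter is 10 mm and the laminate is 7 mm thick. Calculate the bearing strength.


sigma_br = F/(d*h) = 16596/(10*7) = 237.1 MPa

237.1 MPa


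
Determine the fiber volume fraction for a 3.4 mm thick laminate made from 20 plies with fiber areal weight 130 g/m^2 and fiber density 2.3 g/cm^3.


Vf = n * FAW / (rho_f * h * 1000) = 20 * 130 / (2.3 * 3.4 * 1000) = 0.3325

0.3325


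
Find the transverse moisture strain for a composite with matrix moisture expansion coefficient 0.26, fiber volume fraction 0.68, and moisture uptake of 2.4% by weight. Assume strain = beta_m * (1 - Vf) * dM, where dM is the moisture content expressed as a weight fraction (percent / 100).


dM = 2.4/100 = 0.024
strain = beta_m * (1-Vf) * dM = 0.26 * 0.32 * 0.024 = 0.0019968

0.0019968


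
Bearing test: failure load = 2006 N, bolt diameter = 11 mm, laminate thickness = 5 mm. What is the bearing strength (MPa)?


sigma_br = F/(d*h) = 2006/(11*5) = 36.5 MPa

36.5 MPa


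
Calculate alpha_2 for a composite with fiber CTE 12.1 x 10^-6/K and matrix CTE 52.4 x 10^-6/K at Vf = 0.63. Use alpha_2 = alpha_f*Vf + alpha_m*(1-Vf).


alpha_2 = alpha_f*Vf + alpha_m*(1-Vf) = 12.1*0.63 + 52.4*0.37 = 27.0 x 10^-6/K

27.0 x 10^-6/K


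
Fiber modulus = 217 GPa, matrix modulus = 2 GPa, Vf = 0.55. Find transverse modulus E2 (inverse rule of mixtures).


1/E2 = Vf/Ef + (1-Vf)/Em = 0.55/217 + 0.45/2
E2 = 4.39 GPa

4.39 GPa


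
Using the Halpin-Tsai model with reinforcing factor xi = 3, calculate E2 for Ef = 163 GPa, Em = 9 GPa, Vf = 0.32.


eta = (Ef/Em - 1)/(Ef/Em + xi) = (18.1111 - 1)/(18.1111 + 3) = 0.8105
E2 = Em*(1+xi*eta*Vf)/(1-eta*Vf) = 21.61 GPa

21.61 GPa
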